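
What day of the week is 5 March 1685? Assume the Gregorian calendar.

Monday

Doomsday rule: the anchor day for the 1600s is Tuesday. For year 85: 85÷12 = 7 r 1, and 1÷4 = 0, so 7+1+0 = 8.
Tuesday + 8 ≡ Wednesday — that's 1685's doomsday.
In March the doomsday date is Mar 14.
Mar 5 is 9 days before Mar 14; 9 mod 7 = 2, so Wednesday − 2 = Monday.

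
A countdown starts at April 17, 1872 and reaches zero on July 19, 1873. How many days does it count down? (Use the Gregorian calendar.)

Apr 17, 1872 → Apr 17, 1873: 365 days.
Apr 17, 1873 → May 17, 1873: 30 days (April has 30).
May 17, 1873 → Jun 17, 1873: 31 days (May has 31).
Jun 17, 1873 → Jul 17, 1873: 30 days (June has 30).
Jul 17, 1873 → Jul 19, 1873: 2 days.
Total: 458 days.

458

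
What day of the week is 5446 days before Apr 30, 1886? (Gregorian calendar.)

Apr 30, 1886 is a Friday.
5446 mod 7 = 0, so 5446 days before a Friday is Friday − 0 = Friday.

Friday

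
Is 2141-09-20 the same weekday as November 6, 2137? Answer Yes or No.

From Nov 6, 2137 to Sep 20, 2141 is 1414 days.
1414 mod 7 = 0, so they are the same weekday.
(Nov 6, 2137 is a Wednesday; Sep 20, 2141 is a Wednesday.)

Yes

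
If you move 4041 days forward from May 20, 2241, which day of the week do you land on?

Saturday

May 20, 2241 is a Thursday.
4041 mod 7 = 2, so 4041 days after a Thursday is Thursday + 2 = Saturday.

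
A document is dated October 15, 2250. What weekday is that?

Doomsday rule: the anchor day for the 2200s is Friday. For year 50: 50÷12 = 4 r 2, and 2÷4 = 0, so 4+2+0 = 6.
Friday + 6 ≡ Thursday — that's 2250's doomsday.
In October the doomsday date is Oct 10.
Oct 15 is 5 days after Oct 10; 5 mod 7 = 5, so Thursday + 5 = Tuesday.

Tuesday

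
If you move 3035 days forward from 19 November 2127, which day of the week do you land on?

First find the weekday of Nov 19, 2127. Doomsday rule: the anchor day for the 2100s is Sunday. For year 27: 27÷12 = 2 r 3, and 3÷4 = 0, so 2+3+0 = 5.
Sunday + 5 ≡ Friday — that's 2127's doomsday.
In November the doomsday date is Nov 7.
Nov 19 is 12 days after Nov 7; 12 mod 7 = 5, so Friday + 5 = Wednesday.
3035 mod 7 = 4, so 3035 days after a Wednesday is Wednesday + 4 = Sunday.

Sunday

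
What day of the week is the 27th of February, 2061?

Sunday

Doomsday rule: the anchor day for the 2000s is Tuesday. For year 61: 61÷12 = 5 r 1, and 1÷4 = 0, so 5+1+0 = 6.
Tuesday + 6 ≡ Monday — that's 2061's doomsday.
In February the doomsday date is Feb 28 (2061 is not a leap year).
Feb 27 is 1 day before Feb 28; 1 mod 7 = 1, so Monday − 1 = Sunday.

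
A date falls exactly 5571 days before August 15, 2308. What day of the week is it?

First find the weekday of Aug 15, 2308. Doomsday rule: the anchor day for the 2300s is Wednesday. For year 08: 8÷12 = 0 r 8, and 8÷4 = 2, so 0+8+2 = 10.
Wednesday + 10 ≡ Saturday — that's 2308's doomsday.
In August the doomsday date is Aug 8.
Aug 15 is 7 days after Aug 8; 7 mod 7 = 0, so Saturday + 0 = Saturday.
5571 mod 7 = 6, so 5571 days before a Saturday is Saturday − 6 = Sunday.

Sunday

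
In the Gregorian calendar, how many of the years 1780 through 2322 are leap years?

131

Multiples of 4 in [1780,2322]: 136.
Of those, multiples of 100: 6 (not leap unless ÷400).
Multiples of 400: 1.
Leap years = 136 − 6 + 1 = 131.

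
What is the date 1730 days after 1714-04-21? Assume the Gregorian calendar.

+365 (one year) → Apr 21, 1715 (1365 left).
+366 (one year; includes Feb 29, 1716) → Apr 21, 1716 (999 left).
+365 (one year) → Apr 21, 1717 (634 left).
+365 (one year) → Apr 21, 1718 (269 left).
Apr has 30 days: +10 → May 1, 1718 (259 left).
May has 31 days: +31 → Jun 1, 1718 (228 left).
Jun has 30 days: +30 → Jul 1, 1718 (198 left).
Jul has 31 days: +31 → Aug 1, 1718 (167 left).
Aug has 31 days: +31 → Sep 1, 1718 (136 left).
Sep has 30 days: +30 → Oct 1, 1718 (106 left).
Oct has 31 days: +31 → Nov 1, 1718 (75 left).
Nov has 30 days: +30 → Dec 1, 1718 (45 left).
Dec has 31 days: +31 → Jan 1, 1719 (14 left).
+14 → Jan 15, 1719.

January 15, 1719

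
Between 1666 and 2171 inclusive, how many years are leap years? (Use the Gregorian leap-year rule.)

Multiples of 4 in [1666,2171]: 126.
Of those, multiples of 100: 5 (not leap unless ÷400).
Multiples of 400: 1.
Leap years = 126 − 5 + 1 = 122.

122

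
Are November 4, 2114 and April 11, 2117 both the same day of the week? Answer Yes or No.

From Nov 4, 2114 to Apr 11, 2117 is 889 days.
889 mod 7 = 0, so they are the same weekday.
(Nov 4, 2114 is a Sunday; Apr 11, 2117 is a Sunday.)

Yes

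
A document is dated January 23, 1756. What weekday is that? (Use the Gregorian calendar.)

Friday

Doomsday rule: the anchor day for the 1700s is Sunday. For year 56: 56÷12 = 4 r 8, and 8÷4 = 2, so 4+8+2 = 14.
Sunday + 14 ≡ Sunday — that's 1756's doomsday.
In January the doomsday date is Jan 4 (1756 is a leap year (divisible by 4)).
Jan 23 is 19 days after Jan 4; 19 mod 7 = 5, so Sunday + 5 = Friday.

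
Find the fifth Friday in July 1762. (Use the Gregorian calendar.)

July 30, 1762

July 1, 1762 is a Thursday.
The first Friday is therefore July 2 (1 days later).
The fifth Friday is 2 + 4×7 = July 30.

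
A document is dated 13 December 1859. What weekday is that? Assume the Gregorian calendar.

Doomsday rule: the anchor day for the 1800s is Friday. For year 59: 59÷12 = 4 r 11, and 11÷4 = 2, so 4+11+2 = 17.
Friday + 17 ≡ Monday — that's 1859's doomsday.
In December the doomsday date is Dec 12.
Dec 13 is 1 day after Dec 12; 1 mod 7 = 1, so Monday + 1 = Tuesday.

Tuesday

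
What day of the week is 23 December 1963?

January 1, 1963 is a Tuesday.
Jan 1, 1963 → Feb 1, 1963: 31 days (January has 31).
Feb 1, 1963 → Mar 1, 1963: 28 days (February has 28).
Mar 1, 1963 → Apr 1, 1963: 31 days (March has 31).
Apr 1, 1963 → May 1, 1963: 30 days (April has 30).
May 1, 1963 → Jun 1, 1963: 31 days (May has 31).
Jun 1, 1963 → Jul 1, 1963: 30 days (June has 30).
Jul 1, 1963 → Aug 1, 1963: 31 days (July has 31).
Aug 1, 1963 → Sep 1, 1963: 31 days (August has 31).
Sep 1, 1963 → Oct 1, 1963: 30 days (September has 30).
Oct 1, 1963 → Nov 1, 1963: 31 days (October has 31).
Nov 1, 1963 → Dec 1, 1963: 30 days (November has 30).
Dec 1, 1963 → Dec 23, 1963: 22 days.
Total: 356 days.
356 mod 7 = 6, so Tuesday + 6 = Monday.

Monday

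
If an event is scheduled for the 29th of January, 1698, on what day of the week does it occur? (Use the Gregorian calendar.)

Doomsday rule: the anchor day for the 1600s is Tuesday. For year 98: 98÷12 = 8 r 2, and 2÷4 = 0, so 8+2+0 = 10.
Tuesday + 10 ≡ Friday — that's 1698's doomsday.
In January the doomsday date is Jan 3 (1698 is not a leap year).
Jan 29 is 26 days after Jan 3; 26 mod 7 = 5, so Friday + 5 = Wednesday.

Wednesday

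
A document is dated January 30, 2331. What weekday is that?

Doomsday rule: the anchor day for the 2300s is Wednesday. For year 31: 31÷12 = 2 r 7, and 7÷4 = 1, so 2+7+1 = 10.
Wednesday + 10 ≡ Saturday — that's 2331's doomsday.
In January the doomsday date is Jan 3 (2331 is not a leap year).
Jan 30 is 27 days after Jan 3; 27 mod 7 = 6, so Saturday + 6 = Friday.

Friday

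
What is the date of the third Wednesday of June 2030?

June 19, 2030

June 1, 2030 is a Saturday.
The first Wednesday is therefore June 5 (4 days later).
The third Wednesday is 5 + 2×7 = June 19.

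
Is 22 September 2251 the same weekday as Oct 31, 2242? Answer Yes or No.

Yes

From Oct 31, 2242 to Sep 22, 2251 is 3248 days.
3248 mod 7 = 0, so they are the same weekday.
(Oct 31, 2242 is a Monday; Sep 22, 2251 is a Monday.)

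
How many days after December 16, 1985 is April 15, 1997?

Dec 16, 1985 → Dec 16, 1986: 365 days.
Dec 16, 1986 → Dec 16, 1987: 365 days.
Dec 16, 1987 → Dec 16, 1988: 366 days (Feb 29, 1988 is in that span).
Dec 16, 1988 → Dec 16, 1989: 365 days.
Dec 16, 1989 → Dec 16, 1990: 365 days.
Dec 16, 1990 → Dec 16, 1991: 365 days.
Dec 16, 1991 → Dec 16, 1992: 366 days (Feb 29, 1992 is in that span).
Dec 16, 1992 → Dec 16, 1993: 365 days.
Dec 16, 1993 → Dec 16, 1994: 365 days.
Dec 16, 1994 → Dec 16, 1995: 365 days.
Dec 16, 1995 → Dec 16, 1996: 366 days (Feb 29, 1996 is in that span).
Dec 16, 1996 → Jan 16, 1997: 31 days (December has 31).
Jan 16, 1997 → Feb 16, 1997: 31 days (January has 31).
Feb 16, 1997 → Mar 16, 1997: 28 days (February has 28).
Mar 16, 1997 → Apr 15, 1997: 30 days.
Total: 4138 days.

4138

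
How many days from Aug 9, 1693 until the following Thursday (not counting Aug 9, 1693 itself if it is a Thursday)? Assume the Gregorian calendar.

4

Aug 9, 1693 is a Sunday.
From Sunday to the next Thursday is 4 days.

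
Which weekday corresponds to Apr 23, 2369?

Doomsday rule: the anchor day for the 2300s is Wednesday. For year 69: 69÷12 = 5 r 9, and 9÷4 = 2, so 5+9+2 = 16.
Wednesday + 16 ≡ Friday — that's 2369's doomsday.
In April the doomsday date is Apr 4.
Apr 23 is 19 days after Apr 4; 19 mod 7 = 5, so Friday + 5 = Wednesday.

Wednesday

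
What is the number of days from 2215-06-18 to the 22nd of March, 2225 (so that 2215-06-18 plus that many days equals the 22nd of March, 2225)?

3565

Jun 18, 2215 → Jun 18, 2216: 366 days (Feb 29, 2216 is in that span).
Jun 18, 2216 → Jun 18, 2217: 365 days.
Jun 18, 2217 → Jun 18, 2218: 365 days.
Jun 18, 2218 → Jun 18, 2219: 365 days.
Jun 18, 2219 → Jun 18, 2220: 366 days (Feb 29, 2220 is in that span).
Jun 18, 2220 → Jun 18, 2221: 365 days.
Jun 18, 2221 → Jun 18, 2222: 365 days.
Jun 18, 2222 → Jun 18, 2223: 365 days.
Jun 18, 2223 → Jun 18, 2224: 366 days (Feb 29, 2224 is in that span).
Jun 18, 2224 → Jul 18, 2224: 30 days (June has 30).
Jul 18, 2224 → Aug 18, 2224: 31 days (July has 31).
Aug 18, 2224 → Sep 18, 2224: 31 days (August has 31).
Sep 18, 2224 → Oct 18, 2224: 30 days (September has 30).
Oct 18, 2224 → Nov 18, 2224: 31 days (October has 31).
Nov 18, 2224 → Dec 18, 2224: 30 days (November has 30).
Dec 18, 2224 → Jan 18, 2225: 31 days (December has 31).
Jan 18, 2225 → Feb 18, 2225: 31 days (January has 31).
Feb 18, 2225 → Mar 18, 2225: 28 days (February has 28).
Mar 18, 2225 → Mar 22, 2225: 4 days.
Total: 3565 days.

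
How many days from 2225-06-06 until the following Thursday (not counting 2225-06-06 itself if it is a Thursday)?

Jun 6, 2225 is a Monday.
From Monday to the next Thursday is 3 days.

3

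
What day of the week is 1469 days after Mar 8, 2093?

Saturday

First find the weekday of Mar 8, 2093. Doomsday rule: the anchor day for the 2000s is Tuesday. For year 93: 93÷12 = 7 r 9, and 9÷4 = 2, so 7+9+2 = 18.
Tuesday + 18 ≡ Saturday — that's 2093's doomsday.
In March the doomsday date is Mar 14.
Mar 8 is 6 days before Mar 14; 6 mod 7 = 6, so Saturday − 6 = Sunday.
1469 mod 7 = 6, so 1469 days after a Sunday is Sunday + 6 = Saturday.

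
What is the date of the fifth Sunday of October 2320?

October 31, 2320

October 1, 2320 is a Friday.
The first Sunday is therefore October 3 (2 days later).
The fifth Sunday is 3 + 4×7 = October 31.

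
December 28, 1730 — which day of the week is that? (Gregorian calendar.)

Thursday

Doomsday rule: the anchor day for the 1700s is Sunday. For year 30: 30÷12 = 2 r 6, and 6÷4 = 1, so 2+6+1 = 9.
Sunday + 9 ≡ Tuesday — that's 1730's doomsday.
In December the doomsday date is Dec 12.
Dec 28 is 16 days after Dec 12; 16 mod 7 = 2, so Tuesday + 2 = Thursday.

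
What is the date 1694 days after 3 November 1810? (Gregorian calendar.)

June 24, 1815

+365 (one year) → Nov 3, 1811 (1329 left).
+366 (one year; includes Feb 29, 1812) → Nov 3, 1812 (963 left).
+365 (one year) → Nov 3, 1813 (598 left).
+365 (one year) → Nov 3, 1814 (233 left).
Nov has 30 days: +28 → Dec 1, 1814 (205 left).
Dec has 31 days: +31 → Jan 1, 1815 (174 left).
Jan has 31 days: +31 → Feb 1, 1815 (143 left).
Feb has 28 days: +28 → Mar 1, 1815 (115 left).
Mar has 31 days: +31 → Apr 1, 1815 (84 left).
Apr has 30 days: +30 → May 1, 1815 (54 left).
May has 31 days: +31 → Jun 1, 1815 (23 left).
+23 → Jun 24, 1815.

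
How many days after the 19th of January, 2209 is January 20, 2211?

731

Jan 19, 2209 → Jan 19, 2210: 365 days.
Jan 19, 2210 → Feb 19, 2210: 31 days (January has 31).
Feb 19, 2210 → Mar 19, 2210: 28 days (February has 28).
Mar 19, 2210 → Apr 19, 2210: 31 days (March has 31).
Apr 19, 2210 → May 19, 2210: 30 days (April has 30).
May 19, 2210 → Jun 19, 2210: 31 days (May has 31).
Jun 19, 2210 → Jul 19, 2210: 30 days (June has 30).
Jul 19, 2210 → Aug 19, 2210: 31 days (July has 31).
Aug 19, 2210 → Sep 19, 2210: 31 days (August has 31).
Sep 19, 2210 → Oct 19, 2210: 30 days (September has 30).
Oct 19, 2210 → Nov 19, 2210: 31 days (October has 31).
Nov 19, 2210 → Dec 19, 2210: 30 days (November has 30).
Dec 19, 2210 → Jan 19, 2211: 31 days (December has 31).
Jan 19, 2211 → Jan 20, 2211: 1 days.
Total: 731 days.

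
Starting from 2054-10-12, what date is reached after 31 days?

Oct has 31 days: +20 → Nov 1, 2054 (11 left).
+11 → Nov 12, 2054.

November 12, 2054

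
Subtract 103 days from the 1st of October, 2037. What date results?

−1 → Sep 30, 2037 (end of Sep, 30 days; 102 left).
−30 → Aug 31, 2037 (end of Aug, 31 days; 72 left).
−31 → Jul 31, 2037 (end of Jul, 31 days; 41 left).
−31 → Jun 30, 2037 (end of Jun, 30 days; 10 left).
−10 → Jun 20, 2037.

June 20, 2037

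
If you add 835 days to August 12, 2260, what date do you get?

November 25, 2262

+365 (one year) → Aug 12, 2261 (470 left).
+365 (one year) → Aug 12, 2262 (105 left).
Aug has 31 days: +20 → Sep 1, 2262 (85 left).
Sep has 30 days: +30 → Oct 1, 2262 (55 left).
Oct has 31 days: +31 → Nov 1, 2262 (24 left).
+24 → Nov 25, 2262.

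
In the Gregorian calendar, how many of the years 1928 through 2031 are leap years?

26

Multiples of 4 in [1928,2031]: 26.
Of those, multiples of 100: 1 (not leap unless ÷400).
Multiples of 400: 1.
Leap years = 26 − 1 + 1 = 26.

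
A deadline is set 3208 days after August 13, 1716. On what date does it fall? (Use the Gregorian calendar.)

May 26, 1725

+365 (one year) → Aug 13, 1717 (2843 left).
+365 (one year) → Aug 13, 1718 (2478 left).
+365 (one year) → Aug 13, 1719 (2113 left).
+366 (one year; includes Feb 29, 1720) → Aug 13, 1720 (1747 left).
+365 (one year) → Aug 13, 1721 (1382 left).
+365 (one year) → Aug 13, 1722 (1017 left).
+365 (one year) → Aug 13, 1723 (652 left).
+366 (one year; includes Feb 29, 1724) → Aug 13, 1724 (286 left).
Aug has 31 days: +19 → Sep 1, 1724 (267 left).
Sep has 30 days: +30 → Oct 1, 1724 (237 left).
Oct has 31 days: +31 → Nov 1, 1724 (206 left).
Nov has 30 days: +30 → Dec 1, 1724 (176 left).
Dec has 31 days: +31 → Jan 1, 1725 (145 left).
Jan has 31 days: +31 → Feb 1, 1725 (114 left).
Feb has 28 days: +28 → Mar 1, 1725 (86 left).
Mar has 31 days: +31 → Apr 1, 1725 (55 left).
Apr has 30 days: +30 → May 1, 1725 (25 left).
+25 → May 26, 1725.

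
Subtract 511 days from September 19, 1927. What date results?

−365 (one year) → Sep 19, 1926 (146 left).
−19 → Aug 31, 1926 (end of Aug, 31 days; 127 left).
−31 → Jul 31, 1926 (end of Jul, 31 days; 96 left).
−31 → Jun 30, 1926 (end of Jun, 30 days; 65 left).
−30 → May 31, 1926 (end of May, 31 days; 35 left).
−31 → Apr 30, 1926 (end of Apr, 30 days; 4 left).
−4 → Apr 26, 1926.

April 26, 1926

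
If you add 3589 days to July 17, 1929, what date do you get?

+365 (one year) → Jul 17, 1930 (3224 left).
+365 (one year) → Jul 17, 1931 (2859 left).
+366 (one year; includes Feb 29, 1932) → Jul 17, 1932 (2493 left).
+365 (one year) → Jul 17, 1933 (2128 left).
+365 (one year) → Jul 17, 1934 (1763 left).
+365 (one year) → Jul 17, 1935 (1398 left).
+366 (one year; includes Feb 29, 1936) → Jul 17, 1936 (1032 left).
+365 (one year) → Jul 17, 1937 (667 left).
+365 (one year) → Jul 17, 1938 (302 left).
Jul has 31 days: +15 → Aug 1, 1938 (287 left).
Aug has 31 days: +31 → Sep 1, 1938 (256 left).
Sep has 30 days: +30 → Oct 1, 1938 (226 left).
Oct has 31 days: +31 → Nov 1, 1938 (195 left).
Nov has 30 days: +30 → Dec 1, 1938 (165 left).
Dec has 31 days: +31 → Jan 1, 1939 (134 left).
Jan has 31 days: +31 → Feb 1, 1939 (103 left).
Feb has 28 days: +28 → Mar 1, 1939 (75 left).
Mar has 31 days: +31 → Apr 1, 1939 (44 left).
Apr has 30 days: +30 → May 1, 1939 (14 left).
+14 → May 15, 1939.

May 15, 1939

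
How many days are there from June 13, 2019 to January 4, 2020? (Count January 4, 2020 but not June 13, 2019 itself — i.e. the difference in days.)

Jun 13, 2019 → Jul 13, 2019: 30 days (June has 30).
Jul 13, 2019 → Aug 13, 2019: 31 days (July has 31).
Aug 13, 2019 → Sep 13, 2019: 31 days (August has 31).
Sep 13, 2019 → Oct 13, 2019: 30 days (September has 30).
Oct 13, 2019 → Nov 13, 2019: 31 days (October has 31).
Nov 13, 2019 → Dec 13, 2019: 30 days (November has 30).
Dec 13, 2019 → Jan 4, 2020: 22 days.
Total: 205 days.

205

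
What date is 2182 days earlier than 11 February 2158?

−365 (one year) → Feb 11, 2157 (1817 left).
−366 (one year; includes Feb 29, 2156) → Feb 11, 2156 (1451 left).
−365 (one year) → Feb 11, 2155 (1086 left).
−365 (one year) → Feb 11, 2154 (721 left).
−365 (one year) → Feb 11, 2153 (356 left).
−11 → Jan 31, 2153 (end of Jan, 31 days; 345 left).
−31 → Dec 31, 2152 (end of Dec, 31 days; 314 left).
−31 → Nov 30, 2152 (end of Nov, 30 days; 283 left).
−30 → Oct 31, 2152 (end of Oct, 31 days; 253 left).
−31 → Sep 30, 2152 (end of Sep, 30 days; 222 left).
−30 → Aug 31, 2152 (end of Aug, 31 days; 192 left).
−31 → Jul 31, 2152 (end of Jul, 31 days; 161 left).
−31 → Jun 30, 2152 (end of Jun, 30 days; 130 left).
−30 → May 31, 2152 (end of May, 31 days; 100 left).
−31 → Apr 30, 2152 (end of Apr, 30 days; 69 left).
−30 → Mar 31, 2152 (end of Mar, 31 days; 39 left).
−31 → Feb 29, 2152 (end of Feb, 29 days; 8 left).
−8 → Feb 21, 2152.

February 21, 2152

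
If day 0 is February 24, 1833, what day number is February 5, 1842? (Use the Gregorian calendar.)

3268

Feb 24, 1833 → Feb 24, 1834: 365 days.
Feb 24, 1834 → Feb 24, 1835: 365 days.
Feb 24, 1835 → Feb 24, 1836: 365 days.
Feb 24, 1836 → Feb 24, 1837: 366 days (Feb 29, 1836 is in that span).
Feb 24, 1837 → Feb 24, 1838: 365 days.
Feb 24, 1838 → Feb 24, 1839: 365 days.
Feb 24, 1839 → Feb 24, 1840: 365 days.
Feb 24, 1840 → Feb 24, 1841: 366 days (Feb 29, 1840 is in that span).
Feb 24, 1841 → Mar 24, 1841: 28 days (February has 28).
Mar 24, 1841 → Apr 24, 1841: 31 days (March has 31).
Apr 24, 1841 → May 24, 1841: 30 days (April has 30).
May 24, 1841 → Jun 24, 1841: 31 days (May has 31).
Jun 24, 1841 → Jul 24, 1841: 30 days (June has 30).
Jul 24, 1841 → Aug 24, 1841: 31 days (July has 31).
Aug 24, 1841 → Sep 24, 1841: 31 days (August has 31).
Sep 24, 1841 → Oct 24, 1841: 30 days (September has 30).
Oct 24, 1841 → Nov 24, 1841: 31 days (October has 31).
Nov 24, 1841 → Dec 24, 1841: 30 days (November has 30).
Dec 24, 1841 → Jan 24, 1842: 31 days (December has 31).
Jan 24, 1842 → Feb 5, 1842: 12 days.
Total: 3268 days.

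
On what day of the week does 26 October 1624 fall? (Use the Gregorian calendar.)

Saturday

Doomsday rule: the anchor day for the 1600s is Tuesday. For year 24: 24÷12 = 2 r 0, and 0÷4 = 0, so 2+0+0 = 2.
Tuesday + 2 ≡ Thursday — that's 1624's doomsday.
In October the doomsday date is Oct 10.
Oct 26 is 16 days after Oct 10; 16 mod 7 = 2, so Thursday + 2 = Saturday.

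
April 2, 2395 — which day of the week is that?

Sunday

Doomsday rule: the anchor day for the 2300s is Wednesday. For year 95: 95÷12 = 7 r 11, and 11÷4 = 2, so 7+11+2 = 20.
Wednesday + 20 ≡ Tuesday — that's 2395's doomsday.
In April the doomsday date is Apr 4.
Apr 2 is 2 days before Apr 4; 2 mod 7 = 2, so Tuesday − 2 = Sunday.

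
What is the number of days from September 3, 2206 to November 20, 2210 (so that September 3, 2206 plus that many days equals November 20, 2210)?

1539

Sep 3, 2206 → Sep 3, 2207: 365 days.
Sep 3, 2207 → Sep 3, 2208: 366 days (Feb 29, 2208 is in that span).
Sep 3, 2208 → Sep 3, 2209: 365 days.
Sep 3, 2209 → Sep 3, 2210: 365 days.
Sep 3, 2210 → Oct 3, 2210: 30 days (September has 30).
Oct 3, 2210 → Nov 3, 2210: 31 days (October has 31).
Nov 3, 2210 → Nov 20, 2210: 17 days.
Total: 1539 days.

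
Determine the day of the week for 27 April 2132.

Doomsday rule: the anchor day for the 2100s is Sunday. For year 32: 32÷12 = 2 r 8, and 8÷4 = 2, so 2+8+2 = 12.
Sunday + 12 ≡ Friday — that's 2132's doomsday.
In April the doomsday date is Apr 4.
Apr 27 is 23 days after Apr 4; 23 mod 7 = 2, so Friday + 2 = Sunday.

Sunday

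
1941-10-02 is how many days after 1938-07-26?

1164

Jul 26, 1938 → Jul 26, 1939: 365 days.
Jul 26, 1939 → Jul 26, 1940: 366 days (Feb 29, 1940 is in that span).
Jul 26, 1940 → Jul 26, 1941: 365 days.
Jul 26, 1941 → Aug 26, 1941: 31 days (July has 31).
Aug 26, 1941 → Sep 26, 1941: 31 days (August has 31).
Sep 26, 1941 → Oct 2, 1941: 6 days.
Total: 1164 days.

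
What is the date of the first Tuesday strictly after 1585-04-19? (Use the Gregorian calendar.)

April 23, 1585

Apr 19, 1585 is a Friday.
From Friday to the next Tuesday is 4 days.
Apr 19, 1585 + 4 = Apr 23, 1585.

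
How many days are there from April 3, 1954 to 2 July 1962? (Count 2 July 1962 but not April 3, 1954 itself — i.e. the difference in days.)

Apr 3, 1954 → Apr 3, 1955: 365 days.
Apr 3, 1955 → Apr 3, 1956: 366 days (Feb 29, 1956 is in that span).
Apr 3, 1956 → Apr 3, 1957: 365 days.
Apr 3, 1957 → Apr 3, 1958: 365 days.
Apr 3, 1958 → Apr 3, 1959: 365 days.
Apr 3, 1959 → Apr 3, 1960: 366 days (Feb 29, 1960 is in that span).
Apr 3, 1960 → Apr 3, 1961: 365 days.
Apr 3, 1961 → Apr 3, 1962: 365 days.
Apr 3, 1962 → May 3, 1962: 30 days (April has 30).
May 3, 1962 → Jun 3, 1962: 31 days (May has 31).
Jun 3, 1962 → Jul 2, 1962: 29 days.
Total: 3012 days.

3012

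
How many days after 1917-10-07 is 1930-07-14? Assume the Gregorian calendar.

4663

Oct 7, 1917 → Oct 7, 1918: 365 days.
Oct 7, 1918 → Oct 7, 1919: 365 days.
Oct 7, 1919 → Oct 7, 1920: 366 days (Feb 29, 1920 is in that span).
Oct 7, 1920 → Oct 7, 1921: 365 days.
Oct 7, 1921 → Oct 7, 1922: 365 days.
Oct 7, 1922 → Oct 7, 1923: 365 days.
Oct 7, 1923 → Oct 7, 1924: 366 days (Feb 29, 1924 is in that span).
Oct 7, 1924 → Oct 7, 1925: 365 days.
Oct 7, 1925 → Oct 7, 1926: 365 days.
Oct 7, 1926 → Oct 7, 1927: 365 days.
Oct 7, 1927 → Oct 7, 1928: 366 days (Feb 29, 1928 is in that span).
Oct 7, 1928 → Oct 7, 1929: 365 days.
Oct 7, 1929 → Nov 7, 1929: 31 days (October has 31).
Nov 7, 1929 → Dec 7, 1929: 30 days (November has 30).
Dec 7, 1929 → Jan 7, 1930: 31 days (December has 31).
Jan 7, 1930 → Feb 7, 1930: 31 days (January has 31).
Feb 7, 1930 → Mar 7, 1930: 28 days (February has 28).
Mar 7, 1930 → Apr 7, 1930: 31 days (March has 31).
Apr 7, 1930 → May 7, 1930: 30 days (April has 30).
May 7, 1930 → Jun 7, 1930: 31 days (May has 31).
Jun 7, 1930 → Jul 7, 1930: 30 days (June has 30).
Jul 7, 1930 → Jul 14, 1930: 7 days.
Total: 4663 days.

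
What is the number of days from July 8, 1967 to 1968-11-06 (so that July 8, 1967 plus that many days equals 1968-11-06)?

487

Jul 8, 1967 → Jul 8, 1968: 366 days (Feb 29, 1968 is in that span).
Jul 8, 1968 → Aug 8, 1968: 31 days (July has 31).
Aug 8, 1968 → Sep 8, 1968: 31 days (August has 31).
Sep 8, 1968 → Oct 8, 1968: 30 days (September has 30).
Oct 8, 1968 → Nov 6, 1968: 29 days.
Total: 487 days.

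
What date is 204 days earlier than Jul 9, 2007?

December 17, 2006

−9 → Jun 30, 2007 (end of Jun, 30 days; 195 left).
−30 → May 31, 2007 (end of May, 31 days; 165 left).
−31 → Apr 30, 2007 (end of Apr, 30 days; 134 left).
−30 → Mar 31, 2007 (end of Mar, 31 days; 104 left).
−31 → Feb 28, 2007 (end of Feb, 28 days; 73 left).
−28 → Jan 31, 2007 (end of Jan, 31 days; 45 left).
−31 → Dec 31, 2006 (end of Dec, 31 days; 14 left).
−14 → Dec 17, 2006.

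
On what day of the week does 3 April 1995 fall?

Monday

Doomsday rule: the anchor day for the 1900s is Wednesday. For year 95: 95÷12 = 7 r 11, and 11÷4 = 2, so 7+11+2 = 20.
Wednesday + 20 ≡ Tuesday — that's 1995's doomsday.
In April the doomsday date is Apr 4.
Apr 3 is 1 day before Apr 4; 1 mod 7 = 1, so Tuesday − 1 = Monday.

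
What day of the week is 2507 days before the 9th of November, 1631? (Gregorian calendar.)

Saturday

Nov 9, 1631 is a Sunday.
2507 mod 7 = 1, so 2507 days before a Sunday is Sunday − 1 = Saturday.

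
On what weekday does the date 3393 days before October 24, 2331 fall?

Oct 24, 2331 is a Saturday.
3393 mod 7 = 5, so 3393 days before a Saturday is Saturday − 5 = Monday.

Monday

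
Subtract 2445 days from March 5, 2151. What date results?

−365 (one year) → Mar 5, 2150 (2080 left).
−365 (one year) → Mar 5, 2149 (1715 left).
−365 (one year) → Mar 5, 2148 (1350 left).
−366 (one year; includes Feb 29, 2148) → Mar 5, 2147 (984 left).
−365 (one year) → Mar 5, 2146 (619 left).
−365 (one year) → Mar 5, 2145 (254 left).
−5 → Feb 28, 2145 (end of Feb, 28 days; 249 left).
−28 → Jan 31, 2145 (end of Jan, 31 days; 221 left).
−31 → Dec 31, 2144 (end of Dec, 31 days; 190 left).
−31 → Nov 30, 2144 (end of Nov, 30 days; 159 left).
−30 → Oct 31, 2144 (end of Oct, 31 days; 129 left).
−31 → Sep 30, 2144 (end of Sep, 30 days; 98 left).
−30 → Aug 31, 2144 (end of Aug, 31 days; 68 left).
−31 → Jul 31, 2144 (end of Jul, 31 days; 37 left).
−31 → Jun 30, 2144 (end of Jun, 30 days; 6 left).
−6 → Jun 24, 2144.

June 24, 2144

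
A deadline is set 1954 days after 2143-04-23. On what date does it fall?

+366 (one year; includes Feb 29, 2144) → Apr 23, 2144 (1588 left).
+365 (one year) → Apr 23, 2145 (1223 left).
+365 (one year) → Apr 23, 2146 (858 left).
+365 (one year) → Apr 23, 2147 (493 left).
+366 (one year; includes Feb 29, 2148) → Apr 23, 2148 (127 left).
Apr has 30 days: +8 → May 1, 2148 (119 left).
May has 31 days: +31 → Jun 1, 2148 (88 left).
Jun has 30 days: +30 → Jul 1, 2148 (58 left).
Jul has 31 days: +31 → Aug 1, 2148 (27 left).
+27 → Aug 28, 2148.

August 28, 2148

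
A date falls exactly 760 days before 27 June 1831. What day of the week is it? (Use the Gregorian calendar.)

First find the weekday of Jun 27, 1831. Doomsday rule: the anchor day for the 1800s is Friday. For year 31: 31÷12 = 2 r 7, and 7÷4 = 1, so 2+7+1 = 10.
Friday + 10 ≡ Monday — that's 1831's doomsday.
In June the doomsday date is Jun 6.
Jun 27 is 21 days after Jun 6; 21 mod 7 = 0, so Monday + 0 = Monday.
760 mod 7 = 4, so 760 days before a Monday is Monday − 4 = Thursday.

Thursday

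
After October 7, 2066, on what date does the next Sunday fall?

October 10, 2066

Oct 7, 2066 is a Thursday.
From Thursday to the next Sunday is 3 days.
Oct 7, 2066 + 3 = Oct 10, 2066.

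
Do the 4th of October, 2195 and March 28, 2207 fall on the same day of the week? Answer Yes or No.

No

From Oct 4, 2195 to Mar 28, 2207 is 4192 days.
4192 mod 7 = 6, so they are different weekdays.
(Oct 4, 2195 is a Sunday; Mar 28, 2207 is a Saturday.)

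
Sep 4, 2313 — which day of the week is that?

Thursday

Doomsday rule: the anchor day for the 2300s is Wednesday. For year 13: 13÷12 = 1 r 1, and 1÷4 = 0, so 1+1+0 = 2.
Wednesday + 2 ≡ Friday — that's 2313's doomsday.
In September the doomsday date is Sep 5.
Sep 4 is 1 day before Sep 5; 1 mod 7 = 1, so Friday − 1 = Thursday.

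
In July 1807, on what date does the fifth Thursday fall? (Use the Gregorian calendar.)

July 1, 1807 is a Wednesday.
The first Thursday is therefore July 2 (1 days later).
The fifth Thursday is 2 + 4×7 = July 30.

July 30, 1807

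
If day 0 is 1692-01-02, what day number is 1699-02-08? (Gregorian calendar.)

2594

Jan 2, 1692 → Jan 2, 1693: 366 days (Feb 29, 1692 is in that span).
Jan 2, 1693 → Jan 2, 1694: 365 days.
Jan 2, 1694 → Jan 2, 1695: 365 days.
Jan 2, 1695 → Jan 2, 1696: 365 days.
Jan 2, 1696 → Jan 2, 1697: 366 days (Feb 29, 1696 is in that span).
Jan 2, 1697 → Jan 2, 1698: 365 days.
Jan 2, 1698 → Jan 2, 1699: 365 days.
Jan 2, 1699 → Feb 2, 1699: 31 days (January has 31).
Feb 2, 1699 → Feb 8, 1699: 6 days.
Total: 2594 days.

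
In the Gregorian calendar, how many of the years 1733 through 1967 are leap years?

56

Multiples of 4 in [1733,1967]: 58.
Of those, multiples of 100: 2 (not leap unless ÷400).
Multiples of 400: 0.
Leap years = 58 − 2 + 0 = 56.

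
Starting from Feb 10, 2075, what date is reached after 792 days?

April 12, 2077

+365 (one year) → Feb 10, 2076 (427 left).
+366 (one year; includes Feb 29, 2076) → Feb 10, 2077 (61 left).
Feb has 28 days: +19 → Mar 1, 2077 (42 left).
Mar has 31 days: +31 → Apr 1, 2077 (11 left).
+11 → Apr 12, 2077.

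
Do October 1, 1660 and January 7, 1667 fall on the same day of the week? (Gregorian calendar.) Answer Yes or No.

Yes

From Oct 1, 1660 to Jan 7, 1667 is 2289 days.
2289 mod 7 = 0, so they are the same weekday.
(Oct 1, 1660 is a Friday; Jan 7, 1667 is a Friday.)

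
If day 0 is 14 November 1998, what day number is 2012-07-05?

Nov 14, 1998 → Nov 14, 1999: 365 days.
Nov 14, 1999 → Nov 14, 2000: 366 days (Feb 29, 2000 is in that span).
Nov 14, 2000 → Nov 14, 2001: 365 days.
Nov 14, 2001 → Nov 14, 2002: 365 days.
Nov 14, 2002 → Nov 14, 2003: 365 days.
Nov 14, 2003 → Nov 14, 2004: 366 days (Feb 29, 2004 is in that span).
Nov 14, 2004 → Nov 14, 2005: 365 days.
Nov 14, 2005 → Nov 14, 2006: 365 days.
Nov 14, 2006 → Nov 14, 2007: 365 days.
Nov 14, 2007 → Nov 14, 2008: 366 days (Feb 29, 2008 is in that span).
Nov 14, 2008 → Nov 14, 2009: 365 days.
Nov 14, 2009 → Nov 14, 2010: 365 days.
Nov 14, 2010 → Nov 14, 2011: 365 days.
Nov 14, 2011 → Dec 14, 2011: 30 days (November has 30).
Dec 14, 2011 → Jan 14, 2012: 31 days (December has 31).
Jan 14, 2012 → Feb 14, 2012: 31 days (January has 31).
Feb 14, 2012 → Mar 14, 2012: 29 days (February has 29).
Mar 14, 2012 → Apr 14, 2012: 31 days (March has 31).
Apr 14, 2012 → May 14, 2012: 30 days (April has 30).
May 14, 2012 → Jun 14, 2012: 31 days (May has 31).
Jun 14, 2012 → Jul 5, 2012: 21 days.
Total: 4982 days.

4982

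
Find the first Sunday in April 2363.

April 7, 2363

April 1, 2363 is a Monday.
The first Sunday is therefore April 7 (6 days later).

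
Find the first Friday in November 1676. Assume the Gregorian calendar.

November 1, 1676 is a Sunday.
The first Friday is therefore November 6 (5 days later).

November 6, 1676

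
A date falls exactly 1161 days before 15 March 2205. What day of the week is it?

Saturday

Mar 15, 2205 is a Friday.
1161 mod 7 = 6, so 1161 days before a Friday is Friday − 6 = Saturday.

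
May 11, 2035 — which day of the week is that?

Doomsday rule: the anchor day for the 2000s is Tuesday. For year 35: 35÷12 = 2 r 11, and 11÷4 = 2, so 2+11+2 = 15.
Tuesday + 15 ≡ Wednesday — that's 2035's doomsday.
In May the doomsday date is May 9.
May 11 is 2 days after May 9; 2 mod 7 = 2, so Wednesday + 2 = Friday.

Friday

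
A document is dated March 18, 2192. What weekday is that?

Doomsday rule: the anchor day for the 2100s is Sunday. For year 92: 92÷12 = 7 r 8, and 8÷4 = 2, so 7+8+2 = 17.
Sunday + 17 ≡ Wednesday — that's 2192's doomsday.
In March the doomsday date is Mar 14.
Mar 18 is 4 days after Mar 14; 4 mod 7 = 4, so Wednesday + 4 = Sunday.

Sunday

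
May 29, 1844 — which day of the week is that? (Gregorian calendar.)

Wednesday

Doomsday rule: the anchor day for the 1800s is Friday. For year 44: 44÷12 = 3 r 8, and 8÷4 = 2, so 3+8+2 = 13.
Friday + 13 ≡ Thursday — that's 1844's doomsday.
In May the doomsday date is May 9.
May 29 is 20 days after May 9; 20 mod 7 = 6, so Thursday + 6 = Wednesday.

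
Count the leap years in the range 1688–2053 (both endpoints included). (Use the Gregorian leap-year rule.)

Multiples of 4 in [1688,2053]: 92.
Of those, multiples of 100: 4 (not leap unless ÷400).
Multiples of 400: 1.
Leap years = 92 − 4 + 1 = 89.

89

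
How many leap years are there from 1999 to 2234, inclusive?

57

Multiples of 4 in [1999,2234]: 59.
Of those, multiples of 100: 3 (not leap unless ÷400).
Multiples of 400: 1.
Leap years = 59 − 3 + 1 = 57.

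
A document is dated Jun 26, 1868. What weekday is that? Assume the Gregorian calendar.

January 1, 1868 is a Wednesday.
Jan 1, 1868 → Feb 1, 1868: 31 days (January has 31).
Feb 1, 1868 → Mar 1, 1868: 29 days (February has 29).
Mar 1, 1868 → Apr 1, 1868: 31 days (March has 31).
Apr 1, 1868 → May 1, 1868: 30 days (April has 30).
May 1, 1868 → Jun 1, 1868: 31 days (May has 31).
Jun 1, 1868 → Jun 26, 1868: 25 days.
Total: 177 days.
177 mod 7 = 2, so Wednesday + 2 = Friday.

Friday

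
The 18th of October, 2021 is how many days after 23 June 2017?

Jun 23, 2017 → Jun 23, 2018: 365 days.
Jun 23, 2018 → Jun 23, 2019: 365 days.
Jun 23, 2019 → Jun 23, 2020: 366 days (Feb 29, 2020 is in that span).
Jun 23, 2020 → Jun 23, 2021: 365 days.
Jun 23, 2021 → Jul 23, 2021: 30 days (June has 30).
Jul 23, 2021 → Aug 23, 2021: 31 days (July has 31).
Aug 23, 2021 → Sep 23, 2021: 31 days (August has 31).
Sep 23, 2021 → Oct 18, 2021: 25 days.
Total: 1578 days.

1578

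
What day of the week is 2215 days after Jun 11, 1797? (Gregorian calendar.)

First find the weekday of Jun 11, 1797. Doomsday rule: the anchor day for the 1700s is Sunday. For year 97: 97÷12 = 8 r 1, and 1÷4 = 0, so 8+1+0 = 9.
Sunday + 9 ≡ Tuesday — that's 1797's doomsday.
In June the doomsday date is Jun 6.
Jun 11 is 5 days after Jun 6; 5 mod 7 = 5, so Tuesday + 5 = Sunday.
2215 mod 7 = 3, so 2215 days after a Sunday is Sunday + 3 = Wednesday.

Wednesday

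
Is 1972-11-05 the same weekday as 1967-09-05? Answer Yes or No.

From Sep 5, 1967 to Nov 5, 1972 is 1888 days.
1888 mod 7 = 5, so they are different weekdays.
(Sep 5, 1967 is a Tuesday; Nov 5, 1972 is a Sunday.)

No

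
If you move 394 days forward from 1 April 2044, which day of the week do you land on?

First find the weekday of Apr 1, 2044. Doomsday rule: the anchor day for the 2000s is Tuesday. For year 44: 44÷12 = 3 r 8, and 8÷4 = 2, so 3+8+2 = 13.
Tuesday + 13 ≡ Monday — that's 2044's doomsday.
In April the doomsday date is Apr 4.
Apr 1 is 3 days before Apr 4; 3 mod 7 = 3, so Monday − 3 = Friday.
394 mod 7 = 2, so 394 days after a Friday is Friday + 2 = Sunday.

Sunday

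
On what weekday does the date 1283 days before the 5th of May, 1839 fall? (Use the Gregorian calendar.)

Friday

First find the weekday of May 5, 1839. Doomsday rule: the anchor day for the 1800s is Friday. For year 39: 39÷12 = 3 r 3, and 3÷4 = 0, so 3+3+0 = 6.
Friday + 6 ≡ Thursday — that's 1839's doomsday.
In May the doomsday date is May 9.
May 5 is 4 days before May 9; 4 mod 7 = 4, so Thursday − 4 = Sunday.
1283 mod 7 = 2, so 1283 days before a Sunday is Sunday − 2 = Friday.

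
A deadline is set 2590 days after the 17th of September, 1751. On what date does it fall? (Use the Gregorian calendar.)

October 20, 1758

+366 (one year; includes Feb 29, 1752) → Sep 17, 1752 (2224 left).
+365 (one year) → Sep 17, 1753 (1859 left).
+365 (one year) → Sep 17, 1754 (1494 left).
+365 (one year) → Sep 17, 1755 (1129 left).
+366 (one year; includes Feb 29, 1756) → Sep 17, 1756 (763 left).
+365 (one year) → Sep 17, 1757 (398 left).
Sep has 30 days: +14 → Oct 1, 1757 (384 left).
Oct has 31 days: +31 → Nov 1, 1757 (353 left).
Nov has 30 days: +30 → Dec 1, 1757 (323 left).
Dec has 31 days: +31 → Jan 1, 1758 (292 left).
Jan has 31 days: +31 → Feb 1, 1758 (261 left).
Feb has 28 days: +28 → Mar 1, 1758 (233 left).
Mar has 31 days: +31 → Apr 1, 1758 (202 left).
Apr has 30 days: +30 → May 1, 1758 (172 left).
May has 31 days: +31 → Jun 1, 1758 (141 left).
Jun has 30 days: +30 → Jul 1, 1758 (111 left).
Jul has 31 days: +31 → Aug 1, 1758 (80 left).
Aug has 31 days: +31 → Sep 1, 1758 (49 left).
Sep has 30 days: +30 → Oct 1, 1758 (19 left).
+19 → Oct 20, 1758.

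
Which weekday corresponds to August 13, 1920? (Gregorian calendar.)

Doomsday rule: the anchor day for the 1900s is Wednesday. For year 20: 20÷12 = 1 r 8, and 8÷4 = 2, so 1+8+2 = 11.
Wednesday + 11 ≡ Sunday — that's 1920's doomsday.
In August the doomsday date is Aug 8.
Aug 13 is 5 days after Aug 8; 5 mod 7 = 5, so Sunday + 5 = Friday.

Friday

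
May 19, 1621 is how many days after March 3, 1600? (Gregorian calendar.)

Mar 3, 1600 → Mar 3, 1601: 365 days.
Mar 3, 1601 → Mar 3, 1602: 365 days.
Mar 3, 1602 → Mar 3, 1603: 365 days.
Mar 3, 1603 → Mar 3, 1604: 366 days (Feb 29, 1604 is in that span).
Mar 3, 1604 → Mar 3, 1605: 365 days.
Mar 3, 1605 → Mar 3, 1606: 365 days.
Mar 3, 1606 → Mar 3, 1607: 365 days.
Mar 3, 1607 → Mar 3, 1608: 366 days (Feb 29, 1608 is in that span).
Mar 3, 1608 → Mar 3, 1609: 365 days.
Mar 3, 1609 → Mar 3, 1610: 365 days.
Mar 3, 1610 → Mar 3, 1611: 365 days.
Mar 3, 1611 → Mar 3, 1612: 366 days (Feb 29, 1612 is in that span).
Mar 3, 1612 → Mar 3, 1613: 365 days.
Mar 3, 1613 → Mar 3, 1614: 365 days.
Mar 3, 1614 → Mar 3, 1615: 365 days.
Mar 3, 1615 → Mar 3, 1616: 366 days (Feb 29, 1616 is in that span).
Mar 3, 1616 → Mar 3, 1617: 365 days.
Mar 3, 1617 → Mar 3, 1618: 365 days.
Mar 3, 1618 → Mar 3, 1619: 365 days.
Mar 3, 1619 → Mar 3, 1620: 366 days (Feb 29, 1620 is in that span).
Mar 3, 1620 → Mar 3, 1621: 365 days.
Mar 3, 1621 → Apr 3, 1621: 31 days (March has 31).
Apr 3, 1621 → May 3, 1621: 30 days (April has 30).
May 3, 1621 → May 19, 1621: 16 days.
Total: 7747 days.

7747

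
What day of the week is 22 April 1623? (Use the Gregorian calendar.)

Doomsday rule: the anchor day for the 1600s is Tuesday. For year 23: 23÷12 = 1 r 11, and 11÷4 = 2, so 1+11+2 = 14.
Tuesday + 14 ≡ Tuesday — that's 1623's doomsday.
In April the doomsday date is Apr 4.
Apr 22 is 18 days after Apr 4; 18 mod 7 = 4, so Tuesday + 4 = Saturday.

Saturday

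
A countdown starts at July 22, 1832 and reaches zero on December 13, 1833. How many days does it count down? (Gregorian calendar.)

509

Jul 22, 1832 → Jul 22, 1833: 365 days.
Jul 22, 1833 → Aug 22, 1833: 31 days (July has 31).
Aug 22, 1833 → Sep 22, 1833: 31 days (August has 31).
Sep 22, 1833 → Oct 22, 1833: 30 days (September has 30).
Oct 22, 1833 → Nov 22, 1833: 31 days (October has 31).
Nov 22, 1833 → Dec 13, 1833: 21 days.
Total: 509 days.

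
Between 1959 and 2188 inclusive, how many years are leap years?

Multiples of 4 in [1959,2188]: 58.
Of those, multiples of 100: 2 (not leap unless ÷400).
Multiples of 400: 1.
Leap years = 58 − 2 + 1 = 57.

57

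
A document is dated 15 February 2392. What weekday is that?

Doomsday rule: the anchor day for the 2300s is Wednesday. For year 92: 92÷12 = 7 r 8, and 8÷4 = 2, so 7+8+2 = 17.
Wednesday + 17 ≡ Saturday — that's 2392's doomsday.
In February the doomsday date is Feb 29 (2392 is a leap year (divisible by 4)).
Feb 15 is 14 days before Feb 29; 14 mod 7 = 0, so Saturday − 0 = Saturday.

Saturday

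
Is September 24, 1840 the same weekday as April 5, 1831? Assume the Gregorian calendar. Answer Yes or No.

No

From Apr 5, 1831 to Sep 24, 1840 is 3460 days.
3460 mod 7 = 2, so they are different weekdays.
(Apr 5, 1831 is a Tuesday; Sep 24, 1840 is a Thursday.)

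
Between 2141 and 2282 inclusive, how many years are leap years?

34

Multiples of 4 in [2141,2282]: 35.
Of those, multiples of 100: 1 (not leap unless ÷400).
Multiples of 400: 0.
Leap years = 35 − 1 + 0 = 34.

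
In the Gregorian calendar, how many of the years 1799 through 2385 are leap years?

142

Multiples of 4 in [1799,2385]: 147.
Of those, multiples of 100: 6 (not leap unless ÷400).
Multiples of 400: 1.
Leap years = 147 − 6 + 1 = 142.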